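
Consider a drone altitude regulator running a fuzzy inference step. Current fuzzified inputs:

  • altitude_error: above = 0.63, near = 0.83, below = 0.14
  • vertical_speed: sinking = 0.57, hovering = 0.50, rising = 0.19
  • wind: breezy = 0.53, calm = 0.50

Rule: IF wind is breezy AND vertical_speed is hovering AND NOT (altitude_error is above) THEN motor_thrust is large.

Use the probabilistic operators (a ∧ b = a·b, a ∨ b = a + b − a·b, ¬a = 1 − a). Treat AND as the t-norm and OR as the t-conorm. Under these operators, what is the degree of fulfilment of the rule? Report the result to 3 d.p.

0.098

firing strength: breezy=0.53, hovering=0.50, ¬above=1−0.63=0.37; AND[a·b] → w = 0.0980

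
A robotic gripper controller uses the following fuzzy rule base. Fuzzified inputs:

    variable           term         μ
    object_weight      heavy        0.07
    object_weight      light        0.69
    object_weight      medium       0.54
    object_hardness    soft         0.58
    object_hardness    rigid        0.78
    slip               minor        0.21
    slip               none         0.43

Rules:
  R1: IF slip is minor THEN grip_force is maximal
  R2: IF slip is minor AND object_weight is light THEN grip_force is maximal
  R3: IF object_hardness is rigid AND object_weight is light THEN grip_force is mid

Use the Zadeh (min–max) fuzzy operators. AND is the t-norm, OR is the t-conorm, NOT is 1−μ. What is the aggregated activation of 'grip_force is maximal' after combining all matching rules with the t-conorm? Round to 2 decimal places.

R1: minor=0.21 → w = 0.21
R2: minor=0.21, light=0.69; AND[min(a, b)] → w = 0.21
R3: rigid=0.78, light=0.69; AND[min(a, b)] → w = 0.69
Rules with consequent 'maximal': {R1, R2} → strengths 0.21, 0.21
Aggregate via t-conorm [max(a, b)]: 0.21

0.21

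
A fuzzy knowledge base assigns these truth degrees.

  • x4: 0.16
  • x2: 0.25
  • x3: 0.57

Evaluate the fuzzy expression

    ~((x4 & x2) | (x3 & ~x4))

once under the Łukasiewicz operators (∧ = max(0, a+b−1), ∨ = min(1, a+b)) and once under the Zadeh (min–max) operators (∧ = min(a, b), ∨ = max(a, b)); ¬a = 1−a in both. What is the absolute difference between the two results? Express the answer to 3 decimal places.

0.160

Under Łukasiewicz:
  x4 & x2 = max(0, a+b−1) on (0.16, 0.25) = 0.00
  ~x4 = 1 − 0.16 = 0.84
  x3 & ~x4 = max(0, a+b−1) on (0.57, 0.84) = 0.41
  (x4 & x2) | (x3 & ~x4) = min(1, a+b) on (0.00, 0.41) = 0.41
  ~((x4 & x2) | (x3 & ~x4)) = 1 − 0.41 = 0.59
  → value = 0.5900
Under Zadeh (min–max):
  x4 & x2 = min(a, b) on (0.16, 0.25) = 0.16
  ~x4 = 1 − 0.16 = 0.84
  x3 & ~x4 = min(a, b) on (0.57, 0.84) = 0.57
  (x4 & x2) | (x3 & ~x4) = max(a, b) on (0.16, 0.57) = 0.57
  ~((x4 & x2) | (x3 & ~x4)) = 1 − 0.57 = 0.43
  → value = 0.4300
|0.5900 − 0.4300| = 0.160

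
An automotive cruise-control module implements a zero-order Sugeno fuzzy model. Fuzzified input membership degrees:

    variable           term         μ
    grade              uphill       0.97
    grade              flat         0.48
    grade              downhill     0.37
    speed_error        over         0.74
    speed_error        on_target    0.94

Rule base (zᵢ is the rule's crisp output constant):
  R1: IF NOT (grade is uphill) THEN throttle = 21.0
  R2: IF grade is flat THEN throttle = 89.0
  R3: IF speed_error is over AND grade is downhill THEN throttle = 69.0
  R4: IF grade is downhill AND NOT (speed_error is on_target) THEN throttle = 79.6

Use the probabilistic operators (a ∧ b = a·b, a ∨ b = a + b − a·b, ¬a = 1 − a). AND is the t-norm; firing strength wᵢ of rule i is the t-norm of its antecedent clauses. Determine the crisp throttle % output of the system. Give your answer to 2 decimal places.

79.42

R1 (z=21.0): ¬uphill=1−0.97=0.03 → w = 0.0300
R2 (z=89.0): flat=0.48 → w = 0.4800
R3 (z=69.0): over=0.74, downhill=0.37; AND[a·b] → w = 0.2738
R4 (z=79.6): downhill=0.37, ¬on_target=1−0.94=0.06; AND[a·b] → w = 0.0222
Weighted average = (0.0300·21.0 + 0.4800·89.0 + 0.2738·69.0 + 0.0222·79.6) / (0.0300 + 0.4800 + 0.2738 + 0.0222)
  = 64.0093 / 0.8060 = 79.42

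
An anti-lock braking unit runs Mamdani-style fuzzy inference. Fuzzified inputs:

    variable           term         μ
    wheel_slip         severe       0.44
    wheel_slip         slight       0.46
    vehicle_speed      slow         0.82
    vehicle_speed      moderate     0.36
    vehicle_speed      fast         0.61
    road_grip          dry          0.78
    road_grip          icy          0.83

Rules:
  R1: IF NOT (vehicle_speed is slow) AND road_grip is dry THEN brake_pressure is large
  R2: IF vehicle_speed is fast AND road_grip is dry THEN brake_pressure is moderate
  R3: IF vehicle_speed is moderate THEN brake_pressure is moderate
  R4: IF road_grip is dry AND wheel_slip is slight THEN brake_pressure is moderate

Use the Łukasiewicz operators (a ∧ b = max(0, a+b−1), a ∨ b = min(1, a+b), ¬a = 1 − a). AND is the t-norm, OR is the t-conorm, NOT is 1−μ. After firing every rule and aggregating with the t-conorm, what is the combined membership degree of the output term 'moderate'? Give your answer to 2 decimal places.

0.99

R1: ¬slow=1−0.82=0.18, dry=0.78; AND[max(0, a+b−1)] → w = 0.00
R2: fast=0.61, dry=0.78; AND[max(0, a+b−1)] → w = 0.39
R3: moderate=0.36 → w = 0.36
R4: dry=0.78, slight=0.46; AND[max(0, a+b−1)] → w = 0.24
Rules with consequent 'moderate': {R2, R3, R4} → strengths 0.39, 0.36, 0.24
Aggregate via t-conorm [min(1, a+b)]: 0.99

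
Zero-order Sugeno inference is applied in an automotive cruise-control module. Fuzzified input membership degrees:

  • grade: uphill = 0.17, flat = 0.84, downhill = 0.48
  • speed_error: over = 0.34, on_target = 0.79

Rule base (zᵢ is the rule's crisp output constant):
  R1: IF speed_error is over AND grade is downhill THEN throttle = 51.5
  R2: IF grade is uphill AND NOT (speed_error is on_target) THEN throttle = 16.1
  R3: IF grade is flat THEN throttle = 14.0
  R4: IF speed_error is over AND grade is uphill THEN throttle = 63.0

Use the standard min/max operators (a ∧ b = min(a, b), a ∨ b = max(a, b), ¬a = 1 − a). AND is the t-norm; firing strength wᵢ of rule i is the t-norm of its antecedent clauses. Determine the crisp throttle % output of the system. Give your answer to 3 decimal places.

R1 (z=51.5): over=0.34, downhill=0.48; AND[min(a, b)] → w = 0.34
R2 (z=16.1): uphill=0.17, ¬on_target=1−0.79=0.21; AND[min(a, b)] → w = 0.17
R3 (z=14.0): flat=0.84 → w = 0.84
R4 (z=63.0): over=0.34, uphill=0.17; AND[min(a, b)] → w = 0.17
Weighted average = (0.34·51.5 + 0.17·16.1 + 0.84·14.0 + 0.17·63.0) / (0.34 + 0.17 + 0.84 + 0.17)
  = 42.7170 / 1.5200 = 28.103

28.103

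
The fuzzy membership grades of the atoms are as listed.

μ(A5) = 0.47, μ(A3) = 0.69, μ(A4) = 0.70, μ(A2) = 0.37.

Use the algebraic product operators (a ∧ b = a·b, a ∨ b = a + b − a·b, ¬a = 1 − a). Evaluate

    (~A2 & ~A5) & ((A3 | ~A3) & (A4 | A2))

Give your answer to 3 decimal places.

~A2 = 1 − 0.3700 = 0.6300
~A5 = 1 − 0.4700 = 0.5300
~A2 & ~A5 = a·b on (0.6300, 0.5300) = 0.3339
~A3 = 1 − 0.6900 = 0.3100
A3 | ~A3 = a + b − a·b on (0.6900, 0.3100) = 0.7861
A4 | A2 = a + b − a·b on (0.7000, 0.3700) = 0.8110
(A3 | ~A3) & (A4 | A2) = a·b on (0.7861, 0.8110) = 0.6375
(~A2 & ~A5) & ((A3 | ~A3) & (A4 | A2)) = a·b on (0.3339, 0.6375) = 0.2129

0.213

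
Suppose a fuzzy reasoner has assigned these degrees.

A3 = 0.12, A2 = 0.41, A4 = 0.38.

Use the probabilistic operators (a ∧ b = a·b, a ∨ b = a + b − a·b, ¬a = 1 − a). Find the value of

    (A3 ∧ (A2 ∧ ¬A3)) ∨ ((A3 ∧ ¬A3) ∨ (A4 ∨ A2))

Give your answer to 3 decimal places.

0.687

¬A3 = 1 − 0.1200 = 0.8800
A2 ∧ ¬A3 = a·b on (0.4100, 0.8800) = 0.3608
A3 ∧ (A2 ∧ ¬A3) = a·b on (0.1200, 0.3608) = 0.0433
¬A3 = 1 − 0.1200 = 0.8800
A3 ∧ ¬A3 = a·b on (0.1200, 0.8800) = 0.1056
A4 ∨ A2 = a + b − a·b on (0.3800, 0.4100) = 0.6342
(A3 ∧ ¬A3) ∨ (A4 ∨ A2) = a + b − a·b on (0.1056, 0.6342) = 0.6728
(A3 ∧ (A2 ∧ ¬A3)) ∨ ((A3 ∧ ¬A3) ∨ (A4 ∨ A2)) = a + b − a·b on (0.0433, 0.6728) = 0.6870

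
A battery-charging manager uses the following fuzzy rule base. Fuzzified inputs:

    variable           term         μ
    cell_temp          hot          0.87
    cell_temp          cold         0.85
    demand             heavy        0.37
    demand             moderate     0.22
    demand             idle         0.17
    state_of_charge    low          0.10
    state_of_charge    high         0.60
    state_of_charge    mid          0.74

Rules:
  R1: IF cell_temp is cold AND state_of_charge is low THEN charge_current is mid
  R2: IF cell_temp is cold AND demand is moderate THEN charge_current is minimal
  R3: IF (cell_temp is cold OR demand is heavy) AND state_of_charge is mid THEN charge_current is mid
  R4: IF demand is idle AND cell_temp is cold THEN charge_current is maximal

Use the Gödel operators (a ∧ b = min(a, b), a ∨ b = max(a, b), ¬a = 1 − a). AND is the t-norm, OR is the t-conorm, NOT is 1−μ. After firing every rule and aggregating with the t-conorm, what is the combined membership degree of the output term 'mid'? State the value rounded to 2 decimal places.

0.74

R1: cold=0.85, low=0.10; AND[min(a, b)] → w = 0.10
R2: cold=0.85, moderate=0.22; AND[min(a, b)] → w = 0.22
R3: (cold=0.85 OR heavy=0.37) = 0.85; AND[min(a, b)] with mid=0.74 → w = 0.74
R4: idle=0.17, cold=0.85; AND[min(a, b)] → w = 0.17
Rules with consequent 'mid': {R1, R3} → strengths 0.10, 0.74
Aggregate via t-conorm [max(a, b)]: 0.74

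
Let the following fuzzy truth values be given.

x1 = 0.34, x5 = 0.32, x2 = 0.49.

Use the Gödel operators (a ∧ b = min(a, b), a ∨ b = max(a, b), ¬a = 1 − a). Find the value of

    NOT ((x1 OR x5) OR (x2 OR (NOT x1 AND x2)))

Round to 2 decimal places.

x1 OR x5 = max(a, b) on (0.34, 0.32) = 0.34
NOT x1 = 1 − 0.34 = 0.66
NOT x1 AND x2 = min(a, b) on (0.66, 0.49) = 0.49
x2 OR (NOT x1 AND x2) = max(a, b) on (0.49, 0.49) = 0.49
(x1 OR x5) OR (x2 OR (NOT x1 AND x2)) = max(a, b) on (0.34, 0.49) = 0.49
NOT ((x1 OR x5) OR (x2 OR (NOT x1 AND x2))) = 1 − 0.49 = 0.51

0.51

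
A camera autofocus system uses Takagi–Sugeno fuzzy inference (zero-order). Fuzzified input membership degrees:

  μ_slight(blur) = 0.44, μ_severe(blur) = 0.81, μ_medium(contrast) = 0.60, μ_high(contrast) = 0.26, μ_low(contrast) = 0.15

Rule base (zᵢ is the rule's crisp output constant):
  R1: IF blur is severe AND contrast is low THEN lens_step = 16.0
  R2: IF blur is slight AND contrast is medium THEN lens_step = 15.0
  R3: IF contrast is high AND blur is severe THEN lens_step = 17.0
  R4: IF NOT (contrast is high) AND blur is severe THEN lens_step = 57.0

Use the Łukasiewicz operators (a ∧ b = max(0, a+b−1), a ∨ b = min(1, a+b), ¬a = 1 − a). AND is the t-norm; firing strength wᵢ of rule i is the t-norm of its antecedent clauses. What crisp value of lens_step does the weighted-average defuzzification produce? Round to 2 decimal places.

50.21

R1 (z=16.0): severe=0.81, low=0.15; AND[max(0, a+b−1)] → w = 0.00
R2 (z=15.0): slight=0.44, medium=0.60; AND[max(0, a+b−1)] → w = 0.04
R3 (z=17.0): high=0.26, severe=0.81; AND[max(0, a+b−1)] → w = 0.07
R4 (z=57.0): ¬high=1−0.26=0.74, severe=0.81; AND[max(0, a+b−1)] → w = 0.55
Weighted average = (0.00·16.0 + 0.04·15.0 + 0.07·17.0 + 0.55·57.0) / (0.00 + 0.04 + 0.07 + 0.55)
  = 33.1400 / 0.6600 = 50.21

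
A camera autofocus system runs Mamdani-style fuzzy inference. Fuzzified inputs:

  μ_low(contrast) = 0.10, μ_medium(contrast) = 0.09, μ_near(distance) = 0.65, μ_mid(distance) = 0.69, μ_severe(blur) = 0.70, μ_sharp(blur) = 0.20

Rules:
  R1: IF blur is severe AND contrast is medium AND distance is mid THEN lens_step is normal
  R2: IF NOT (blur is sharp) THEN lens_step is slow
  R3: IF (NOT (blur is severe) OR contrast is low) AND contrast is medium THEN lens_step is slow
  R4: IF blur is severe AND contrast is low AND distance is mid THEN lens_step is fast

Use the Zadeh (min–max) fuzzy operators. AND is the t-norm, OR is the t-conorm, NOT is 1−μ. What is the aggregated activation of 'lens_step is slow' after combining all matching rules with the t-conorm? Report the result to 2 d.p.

0.80

R1: severe=0.70, medium=0.09, mid=0.69; AND[min(a, b)] → w = 0.09
R2: ¬sharp=1−0.20=0.80 → w = 0.80
R3: (¬severe=1−0.70=0.30 OR low=0.10) = 0.30; AND[min(a, b)] with medium=0.09 → w = 0.09
R4: severe=0.70, low=0.10, mid=0.69; AND[min(a, b)] → w = 0.10
Rules with consequent 'slow': {R2, R3} → strengths 0.80, 0.09
Aggregate via t-conorm [max(a, b)]: 0.80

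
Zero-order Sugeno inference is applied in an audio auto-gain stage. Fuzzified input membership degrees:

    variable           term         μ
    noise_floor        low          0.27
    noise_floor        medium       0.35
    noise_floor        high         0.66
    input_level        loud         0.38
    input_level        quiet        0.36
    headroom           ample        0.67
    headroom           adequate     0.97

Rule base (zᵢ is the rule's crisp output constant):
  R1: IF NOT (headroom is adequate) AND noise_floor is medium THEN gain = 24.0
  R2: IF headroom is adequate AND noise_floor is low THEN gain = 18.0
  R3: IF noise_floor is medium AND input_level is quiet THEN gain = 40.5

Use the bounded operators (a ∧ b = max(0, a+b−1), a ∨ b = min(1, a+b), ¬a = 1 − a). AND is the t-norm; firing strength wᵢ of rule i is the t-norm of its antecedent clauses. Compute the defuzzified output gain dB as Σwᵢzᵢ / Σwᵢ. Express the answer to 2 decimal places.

18.00

R1 (z=24.0): ¬adequate=1−0.97=0.03, medium=0.35; AND[max(0, a+b−1)] → w = 0.00
R2 (z=18.0): adequate=0.97, low=0.27; AND[max(0, a+b−1)] → w = 0.24
R3 (z=40.5): medium=0.35, quiet=0.36; AND[max(0, a+b−1)] → w = 0.00
Weighted average = (0.00·24.0 + 0.24·18.0 + 0.00·40.5) / (0.00 + 0.24 + 0.00)
  = 4.3200 / 0.2400 = 18.00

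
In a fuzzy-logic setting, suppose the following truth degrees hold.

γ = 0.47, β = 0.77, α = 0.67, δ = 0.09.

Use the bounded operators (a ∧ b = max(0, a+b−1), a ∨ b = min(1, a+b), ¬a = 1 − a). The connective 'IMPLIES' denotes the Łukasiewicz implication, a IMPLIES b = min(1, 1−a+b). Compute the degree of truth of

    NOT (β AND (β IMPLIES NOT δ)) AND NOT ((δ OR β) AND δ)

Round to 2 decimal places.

NOT δ = 1 − 0.09 = 0.91
β IMPLIES NOT δ  [Łukasiewicz: min(1, 1−a+b)] with a=0.77, b=0.91 → 1.00
β AND (β IMPLIES NOT δ) = max(0, a+b−1) on (0.77, 1.00) = 0.77
NOT (β AND (β IMPLIES NOT δ)) = 1 − 0.77 = 0.23
δ OR β = min(1, a+b) on (0.09, 0.77) = 0.86
(δ OR β) AND δ = max(0, a+b−1) on (0.86, 0.09) = 0.00
NOT ((δ OR β) AND δ) = 1 − 0.00 = 1.00
NOT (β AND (β IMPLIES NOT δ)) AND NOT ((δ OR β) AND δ) = max(0, a+b−1) on (0.23, 1.00) = 0.23

0.23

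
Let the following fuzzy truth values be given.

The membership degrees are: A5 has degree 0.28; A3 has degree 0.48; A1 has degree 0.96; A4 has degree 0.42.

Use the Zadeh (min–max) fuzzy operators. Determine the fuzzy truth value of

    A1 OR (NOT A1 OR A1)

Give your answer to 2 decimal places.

NOT A1 = 1 − 0.96 = 0.04
NOT A1 OR A1 = max(a, b) on (0.04, 0.96) = 0.96
A1 OR (NOT A1 OR A1) = max(a, b) on (0.96, 0.96) = 0.96

0.96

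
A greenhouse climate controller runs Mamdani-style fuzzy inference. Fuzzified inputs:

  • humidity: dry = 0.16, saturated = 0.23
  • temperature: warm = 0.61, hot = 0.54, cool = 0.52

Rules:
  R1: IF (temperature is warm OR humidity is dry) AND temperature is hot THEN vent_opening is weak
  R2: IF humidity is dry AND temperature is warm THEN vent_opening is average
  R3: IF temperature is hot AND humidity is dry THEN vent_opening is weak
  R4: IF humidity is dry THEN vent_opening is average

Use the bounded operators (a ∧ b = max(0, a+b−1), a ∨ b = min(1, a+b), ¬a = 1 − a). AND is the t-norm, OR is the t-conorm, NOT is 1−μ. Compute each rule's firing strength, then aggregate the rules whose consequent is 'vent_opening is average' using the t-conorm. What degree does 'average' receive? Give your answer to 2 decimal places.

0.16

R1: (warm=0.61 OR dry=0.16) = 0.77; AND[max(0, a+b−1)] with hot=0.54 → w = 0.31
R2: dry=0.16, warm=0.61; AND[max(0, a+b−1)] → w = 0.00
R3: hot=0.54, dry=0.16; AND[max(0, a+b−1)] → w = 0.00
R4: dry=0.16 → w = 0.16
Rules with consequent 'average': {R2, R4} → strengths 0.00, 0.16
Aggregate via t-conorm [min(1, a+b)]: 0.16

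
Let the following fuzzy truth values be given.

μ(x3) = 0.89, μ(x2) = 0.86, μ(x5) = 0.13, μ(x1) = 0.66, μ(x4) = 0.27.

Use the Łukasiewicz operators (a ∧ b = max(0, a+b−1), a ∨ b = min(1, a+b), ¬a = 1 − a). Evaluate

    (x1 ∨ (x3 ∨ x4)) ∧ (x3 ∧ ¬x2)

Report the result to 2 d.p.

0.03

x3 ∨ x4 = min(1, a+b) on (0.89, 0.27) = 1.00
x1 ∨ (x3 ∨ x4) = min(1, a+b) on (0.66, 1.00) = 1.00
¬x2 = 1 − 0.86 = 0.14
x3 ∧ ¬x2 = max(0, a+b−1) on (0.89, 0.14) = 0.03
(x1 ∨ (x3 ∨ x4)) ∧ (x3 ∧ ¬x2) = max(0, a+b−1) on (1.00, 0.03) = 0.03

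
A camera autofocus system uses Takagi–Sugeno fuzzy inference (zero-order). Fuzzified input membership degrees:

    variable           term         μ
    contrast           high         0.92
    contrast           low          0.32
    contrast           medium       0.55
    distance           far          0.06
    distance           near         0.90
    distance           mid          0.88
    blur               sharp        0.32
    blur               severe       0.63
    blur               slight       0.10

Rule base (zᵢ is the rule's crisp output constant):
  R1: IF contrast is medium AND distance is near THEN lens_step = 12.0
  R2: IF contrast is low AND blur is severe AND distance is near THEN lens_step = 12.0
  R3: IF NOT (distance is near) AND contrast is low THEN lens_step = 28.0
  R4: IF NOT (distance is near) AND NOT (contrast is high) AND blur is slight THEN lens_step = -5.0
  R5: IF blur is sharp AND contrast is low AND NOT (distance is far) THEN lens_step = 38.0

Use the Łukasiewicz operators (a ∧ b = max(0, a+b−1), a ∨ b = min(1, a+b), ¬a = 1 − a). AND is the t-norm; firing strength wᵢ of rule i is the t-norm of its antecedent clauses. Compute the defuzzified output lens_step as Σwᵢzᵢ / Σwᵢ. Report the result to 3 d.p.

R1 (z=12.0): medium=0.55, near=0.90; AND[max(0, a+b−1)] → w = 0.45
R2 (z=12.0): low=0.32, severe=0.63, near=0.90; AND[max(0, a+b−1)] → w = 0.00
R3 (z=28.0): ¬near=1−0.90=0.10, low=0.32; AND[max(0, a+b−1)] → w = 0.00
R4 (z=-5.0): ¬near=1−0.90=0.10, ¬high=1−0.92=0.08, slight=0.10; AND[max(0, a+b−1)] → w = 0.00
R5 (z=38.0): sharp=0.32, low=0.32, ¬far=1−0.06=0.94; AND[max(0, a+b−1)] → w = 0.00
Weighted average = (0.45·12.0 + 0.00·12.0 + 0.00·28.0 + 0.00·-5.0 + 0.00·38.0) / (0.45 + 0.00 + 0.00 + 0.00 + 0.00)
  = 5.4000 / 0.4500 = 12.000

12.000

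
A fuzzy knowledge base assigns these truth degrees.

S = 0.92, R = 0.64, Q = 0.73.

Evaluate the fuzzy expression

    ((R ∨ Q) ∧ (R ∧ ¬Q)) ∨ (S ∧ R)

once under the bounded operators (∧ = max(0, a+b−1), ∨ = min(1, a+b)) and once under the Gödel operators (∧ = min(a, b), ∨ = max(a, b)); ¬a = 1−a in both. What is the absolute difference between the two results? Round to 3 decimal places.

0.080

Under bounded:
  R ∨ Q = min(1, a+b) on (0.64, 0.73) = 1.00
  ¬Q = 1 − 0.73 = 0.27
  R ∧ ¬Q = max(0, a+b−1) on (0.64, 0.27) = 0.00
  (R ∨ Q) ∧ (R ∧ ¬Q) = max(0, a+b−1) on (1.00, 0.00) = 0.00
  S ∧ R = max(0, a+b−1) on (0.92, 0.64) = 0.56
  ((R ∨ Q) ∧ (R ∧ ¬Q)) ∨ (S ∧ R) = min(1, a+b) on (0.00, 0.56) = 0.56
  → value = 0.5600
Under Gödel:
  R ∨ Q = max(a, b) on (0.64, 0.73) = 0.73
  ¬Q = 1 − 0.73 = 0.27
  R ∧ ¬Q = min(a, b) on (0.64, 0.27) = 0.27
  (R ∨ Q) ∧ (R ∧ ¬Q) = min(a, b) on (0.73, 0.27) = 0.27
  S ∧ R = min(a, b) on (0.92, 0.64) = 0.64
  ((R ∨ Q) ∧ (R ∧ ¬Q)) ∨ (S ∧ R) = max(a, b) on (0.27, 0.64) = 0.64
  → value = 0.6400
|0.5600 − 0.6400| = 0.080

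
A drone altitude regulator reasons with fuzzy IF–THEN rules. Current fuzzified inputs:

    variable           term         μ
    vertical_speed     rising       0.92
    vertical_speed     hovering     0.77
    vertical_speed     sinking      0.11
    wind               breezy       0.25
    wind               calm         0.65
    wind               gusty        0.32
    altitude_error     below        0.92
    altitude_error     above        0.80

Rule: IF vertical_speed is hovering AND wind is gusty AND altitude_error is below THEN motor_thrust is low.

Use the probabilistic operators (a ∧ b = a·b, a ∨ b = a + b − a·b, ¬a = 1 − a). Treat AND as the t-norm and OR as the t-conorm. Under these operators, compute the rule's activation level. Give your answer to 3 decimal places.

0.227

firing strength: hovering=0.77, gusty=0.32, below=0.92; AND[a·b] → w = 0.2267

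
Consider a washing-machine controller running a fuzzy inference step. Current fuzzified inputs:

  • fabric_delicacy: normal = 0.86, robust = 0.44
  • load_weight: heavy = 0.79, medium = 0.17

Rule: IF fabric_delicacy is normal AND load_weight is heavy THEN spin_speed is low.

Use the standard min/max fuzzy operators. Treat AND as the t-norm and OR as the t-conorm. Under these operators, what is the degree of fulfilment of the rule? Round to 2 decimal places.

firing strength: normal=0.86, heavy=0.79; AND[min(a, b)] → w = 0.79

0.79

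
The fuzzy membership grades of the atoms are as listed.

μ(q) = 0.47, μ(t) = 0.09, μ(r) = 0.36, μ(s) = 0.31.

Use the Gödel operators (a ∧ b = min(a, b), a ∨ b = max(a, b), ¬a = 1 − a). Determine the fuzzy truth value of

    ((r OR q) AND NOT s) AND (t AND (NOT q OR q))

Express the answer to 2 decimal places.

0.09

r OR q = max(a, b) on (0.36, 0.47) = 0.47
NOT s = 1 − 0.31 = 0.69
(r OR q) AND NOT s = min(a, b) on (0.47, 0.69) = 0.47
NOT q = 1 − 0.47 = 0.53
NOT q OR q = max(a, b) on (0.53, 0.47) = 0.53
t AND (NOT q OR q) = min(a, b) on (0.09, 0.53) = 0.09
((r OR q) AND NOT s) AND (t AND (NOT q OR q)) = min(a, b) on (0.47, 0.09) = 0.09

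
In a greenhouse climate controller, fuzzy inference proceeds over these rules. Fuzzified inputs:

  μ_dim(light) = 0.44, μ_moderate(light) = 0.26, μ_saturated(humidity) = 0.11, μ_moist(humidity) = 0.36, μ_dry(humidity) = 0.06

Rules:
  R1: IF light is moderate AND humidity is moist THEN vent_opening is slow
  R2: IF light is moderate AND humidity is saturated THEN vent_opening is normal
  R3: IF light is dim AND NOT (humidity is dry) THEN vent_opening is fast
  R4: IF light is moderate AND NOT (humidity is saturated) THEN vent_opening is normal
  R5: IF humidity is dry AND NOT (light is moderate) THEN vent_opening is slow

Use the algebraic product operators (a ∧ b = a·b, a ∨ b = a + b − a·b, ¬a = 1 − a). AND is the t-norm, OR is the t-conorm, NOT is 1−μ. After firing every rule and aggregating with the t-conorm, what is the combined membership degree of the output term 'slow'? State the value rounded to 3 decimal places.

0.134

R1: moderate=0.26, moist=0.36; AND[a·b] → w = 0.0936
R2: moderate=0.26, saturated=0.11; AND[a·b] → w = 0.0286
R3: dim=0.44, ¬dry=1−0.06=0.94; AND[a·b] → w = 0.4136
R4: moderate=0.26, ¬saturated=1−0.11=0.89; AND[a·b] → w = 0.2314
R5: dry=0.06, ¬moderate=1−0.26=0.74; AND[a·b] → w = 0.0444
Rules with consequent 'slow': {R1, R5} → strengths 0.0936, 0.0444
Aggregate via t-conorm [a + b − a·b]: 0.1338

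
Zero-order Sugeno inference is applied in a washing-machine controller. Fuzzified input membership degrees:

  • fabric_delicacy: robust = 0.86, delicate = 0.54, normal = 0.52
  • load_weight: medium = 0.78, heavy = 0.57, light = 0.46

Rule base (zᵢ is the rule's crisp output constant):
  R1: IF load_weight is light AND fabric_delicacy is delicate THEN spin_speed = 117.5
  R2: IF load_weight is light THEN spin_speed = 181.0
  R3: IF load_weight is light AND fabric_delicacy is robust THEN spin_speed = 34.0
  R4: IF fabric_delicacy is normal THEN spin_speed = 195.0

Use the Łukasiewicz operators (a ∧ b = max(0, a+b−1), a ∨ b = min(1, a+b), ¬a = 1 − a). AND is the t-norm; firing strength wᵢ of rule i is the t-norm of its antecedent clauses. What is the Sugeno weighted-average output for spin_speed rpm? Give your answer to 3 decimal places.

R1 (z=117.5): light=0.46, delicate=0.54; AND[max(0, a+b−1)] → w = 0.00
R2 (z=181.0): light=0.46 → w = 0.46
R3 (z=34.0): light=0.46, robust=0.86; AND[max(0, a+b−1)] → w = 0.32
R4 (z=195.0): normal=0.52 → w = 0.52
Weighted average = (0.00·117.5 + 0.46·181.0 + 0.32·34.0 + 0.52·195.0) / (0.00 + 0.46 + 0.32 + 0.52)
  = 195.5400 / 1.3000 = 150.415

150.415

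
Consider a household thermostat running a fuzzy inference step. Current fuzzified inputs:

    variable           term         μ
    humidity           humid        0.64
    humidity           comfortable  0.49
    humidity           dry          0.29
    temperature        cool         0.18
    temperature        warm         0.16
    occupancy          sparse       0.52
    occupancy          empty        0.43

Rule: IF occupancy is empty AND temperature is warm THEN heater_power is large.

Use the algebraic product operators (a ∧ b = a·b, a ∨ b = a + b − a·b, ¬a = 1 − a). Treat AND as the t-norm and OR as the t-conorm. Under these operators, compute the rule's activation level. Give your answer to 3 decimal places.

0.069

firing strength: empty=0.43, warm=0.16; AND[a·b] → w = 0.0688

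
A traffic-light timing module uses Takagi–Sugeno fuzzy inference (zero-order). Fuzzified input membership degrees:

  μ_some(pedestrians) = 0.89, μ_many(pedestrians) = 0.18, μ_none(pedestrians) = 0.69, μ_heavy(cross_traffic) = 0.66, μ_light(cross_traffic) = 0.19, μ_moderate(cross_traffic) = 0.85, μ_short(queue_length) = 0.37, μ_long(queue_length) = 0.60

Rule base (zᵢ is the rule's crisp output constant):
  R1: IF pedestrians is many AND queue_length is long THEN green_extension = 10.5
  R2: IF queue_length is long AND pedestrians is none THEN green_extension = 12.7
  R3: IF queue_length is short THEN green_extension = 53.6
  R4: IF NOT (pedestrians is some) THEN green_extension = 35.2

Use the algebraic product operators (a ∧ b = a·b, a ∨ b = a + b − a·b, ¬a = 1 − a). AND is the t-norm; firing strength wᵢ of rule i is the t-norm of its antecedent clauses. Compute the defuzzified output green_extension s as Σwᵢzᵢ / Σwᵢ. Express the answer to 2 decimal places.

R1 (z=10.5): many=0.18, long=0.60; AND[a·b] → w = 0.1080
R2 (z=12.7): long=0.60, none=0.69; AND[a·b] → w = 0.4140
R3 (z=53.6): short=0.37 → w = 0.3700
R4 (z=35.2): ¬some=1−0.89=0.11 → w = 0.1100
Weighted average = (0.1080·10.5 + 0.4140·12.7 + 0.3700·53.6 + 0.1100·35.2) / (0.1080 + 0.4140 + 0.3700 + 0.1100)
  = 30.0958 / 1.0020 = 30.04

30.04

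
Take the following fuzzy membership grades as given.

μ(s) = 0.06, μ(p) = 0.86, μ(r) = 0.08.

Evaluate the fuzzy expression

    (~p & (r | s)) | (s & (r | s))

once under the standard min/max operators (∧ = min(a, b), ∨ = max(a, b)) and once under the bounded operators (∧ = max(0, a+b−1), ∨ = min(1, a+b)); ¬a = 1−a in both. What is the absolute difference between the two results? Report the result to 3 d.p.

Under standard min/max:
  ~p = 1 − 0.86 = 0.14
  r | s = max(a, b) on (0.08, 0.06) = 0.08
  ~p & (r | s) = min(a, b) on (0.14, 0.08) = 0.08
  r | s = max(a, b) on (0.08, 0.06) = 0.08
  s & (r | s) = min(a, b) on (0.06, 0.08) = 0.06
  (~p & (r | s)) | (s & (r | s)) = max(a, b) on (0.08, 0.06) = 0.08
  → value = 0.0800
Under bounded:
  ~p = 1 − 0.86 = 0.14
  r | s = min(1, a+b) on (0.08, 0.06) = 0.14
  ~p & (r | s) = max(0, a+b−1) on (0.14, 0.14) = 0.00
  r | s = min(1, a+b) on (0.08, 0.06) = 0.14
  s & (r | s) = max(0, a+b−1) on (0.06, 0.14) = 0.00
  (~p & (r | s)) | (s & (r | s)) = min(1, a+b) on (0.00, 0.00) = 0.00
  → value = 0.0000
|0.0800 − 0.0000| = 0.080

0.080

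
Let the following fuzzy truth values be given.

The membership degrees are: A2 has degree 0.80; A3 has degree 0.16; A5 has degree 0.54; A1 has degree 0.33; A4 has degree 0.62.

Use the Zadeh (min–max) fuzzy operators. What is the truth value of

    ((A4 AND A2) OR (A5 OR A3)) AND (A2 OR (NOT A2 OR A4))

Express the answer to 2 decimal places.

0.62

A4 AND A2 = min(a, b) on (0.62, 0.80) = 0.62
A5 OR A3 = max(a, b) on (0.54, 0.16) = 0.54
(A4 AND A2) OR (A5 OR A3) = max(a, b) on (0.62, 0.54) = 0.62
NOT A2 = 1 − 0.80 = 0.20
NOT A2 OR A4 = max(a, b) on (0.20, 0.62) = 0.62
A2 OR (NOT A2 OR A4) = max(a, b) on (0.80, 0.62) = 0.80
((A4 AND A2) OR (A5 OR A3)) AND (A2 OR (NOT A2 OR A4)) = min(a, b) on (0.62, 0.80) = 0.62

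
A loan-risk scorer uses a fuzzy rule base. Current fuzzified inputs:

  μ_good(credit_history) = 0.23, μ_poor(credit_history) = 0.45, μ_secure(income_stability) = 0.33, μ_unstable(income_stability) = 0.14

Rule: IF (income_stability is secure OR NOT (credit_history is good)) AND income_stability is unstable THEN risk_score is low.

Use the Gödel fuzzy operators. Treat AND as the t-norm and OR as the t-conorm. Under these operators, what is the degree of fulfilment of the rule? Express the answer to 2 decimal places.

0.14

firing strength: (secure=0.33 OR ¬good=1−0.23=0.77) = 0.77; AND[min(a, b)] with unstable=0.14 → w = 0.14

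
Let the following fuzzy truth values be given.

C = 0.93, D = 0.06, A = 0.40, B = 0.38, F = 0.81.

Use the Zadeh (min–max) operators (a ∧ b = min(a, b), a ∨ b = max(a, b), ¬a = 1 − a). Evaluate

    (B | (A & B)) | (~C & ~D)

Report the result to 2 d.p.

A & B = min(a, b) on (0.40, 0.38) = 0.38
B | (A & B) = max(a, b) on (0.38, 0.38) = 0.38
~C = 1 − 0.93 = 0.07
~D = 1 − 0.06 = 0.94
~C & ~D = min(a, b) on (0.07, 0.94) = 0.07
(B | (A & B)) | (~C & ~D) = max(a, b) on (0.38, 0.07) = 0.38

0.38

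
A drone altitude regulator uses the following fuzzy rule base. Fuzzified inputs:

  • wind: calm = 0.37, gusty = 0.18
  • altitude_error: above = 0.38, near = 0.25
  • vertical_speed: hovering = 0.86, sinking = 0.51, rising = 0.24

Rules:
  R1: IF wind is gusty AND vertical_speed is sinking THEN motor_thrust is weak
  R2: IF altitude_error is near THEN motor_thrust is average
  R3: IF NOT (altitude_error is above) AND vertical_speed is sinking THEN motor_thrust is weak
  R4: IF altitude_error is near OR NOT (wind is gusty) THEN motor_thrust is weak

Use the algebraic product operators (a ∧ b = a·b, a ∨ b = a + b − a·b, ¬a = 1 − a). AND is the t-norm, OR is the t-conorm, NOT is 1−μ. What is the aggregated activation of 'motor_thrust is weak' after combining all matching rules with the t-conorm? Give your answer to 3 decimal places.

0.916

R1: gusty=0.18, sinking=0.51; AND[a·b] → w = 0.0918
R2: near=0.25 → w = 0.2500
R3: ¬above=1−0.38=0.62, sinking=0.51; AND[a·b] → w = 0.3162
R4: near=0.25, ¬gusty=1−0.18=0.82; OR[a + b − a·b] → w = 0.8650
Rules with consequent 'weak': {R1, R3, R4} → strengths 0.0918, 0.3162, 0.8650
Aggregate via t-conorm [a + b − a·b]: 0.9162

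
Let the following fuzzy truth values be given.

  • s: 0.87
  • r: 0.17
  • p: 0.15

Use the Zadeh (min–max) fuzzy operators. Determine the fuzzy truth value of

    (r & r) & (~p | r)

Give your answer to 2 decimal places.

0.17

r & r = min(a, b) on (0.17, 0.17) = 0.17
~p = 1 − 0.15 = 0.85
~p | r = max(a, b) on (0.85, 0.17) = 0.85
(r & r) & (~p | r) = min(a, b) on (0.17, 0.85) = 0.17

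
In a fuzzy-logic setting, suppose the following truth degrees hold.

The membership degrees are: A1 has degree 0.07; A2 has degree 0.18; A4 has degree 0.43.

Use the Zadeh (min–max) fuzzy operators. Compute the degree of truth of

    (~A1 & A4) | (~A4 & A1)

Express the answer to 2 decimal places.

0.43

~A1 = 1 − 0.07 = 0.93
~A1 & A4 = min(a, b) on (0.93, 0.43) = 0.43
~A4 = 1 − 0.43 = 0.57
~A4 & A1 = min(a, b) on (0.57, 0.07) = 0.07
(~A1 & A4) | (~A4 & A1) = max(a, b) on (0.43, 0.07) = 0.43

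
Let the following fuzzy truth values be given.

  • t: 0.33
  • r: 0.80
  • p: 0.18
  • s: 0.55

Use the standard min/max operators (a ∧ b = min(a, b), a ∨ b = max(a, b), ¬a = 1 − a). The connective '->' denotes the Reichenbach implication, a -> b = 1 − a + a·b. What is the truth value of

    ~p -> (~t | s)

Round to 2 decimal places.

0.73

~p = 1 − 0.18 = 0.82
~t = 1 − 0.33 = 0.67
~t | s = max(a, b) on (0.67, 0.55) = 0.67
~p -> (~t | s)  [Reichenbach: 1 − a + a·b] with a=0.82, b=0.67 → 0.73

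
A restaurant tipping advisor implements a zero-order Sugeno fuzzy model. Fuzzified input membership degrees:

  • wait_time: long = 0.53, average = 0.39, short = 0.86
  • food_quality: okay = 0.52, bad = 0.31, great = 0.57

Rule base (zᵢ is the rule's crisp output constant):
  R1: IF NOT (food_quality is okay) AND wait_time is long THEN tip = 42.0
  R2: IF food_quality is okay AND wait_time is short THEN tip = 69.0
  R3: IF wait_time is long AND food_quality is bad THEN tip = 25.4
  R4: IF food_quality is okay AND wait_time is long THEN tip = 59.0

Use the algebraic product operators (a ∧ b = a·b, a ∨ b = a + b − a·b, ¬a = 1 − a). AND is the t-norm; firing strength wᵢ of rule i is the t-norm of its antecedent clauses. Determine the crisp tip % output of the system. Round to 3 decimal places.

54.293

R1 (z=42.0): ¬okay=1−0.52=0.48, long=0.53; AND[a·b] → w = 0.2544
R2 (z=69.0): okay=0.52, short=0.86; AND[a·b] → w = 0.4472
R3 (z=25.4): long=0.53, bad=0.31; AND[a·b] → w = 0.1643
R4 (z=59.0): okay=0.52, long=0.53; AND[a·b] → w = 0.2756
Weighted average = (0.2544·42.0 + 0.4472·69.0 + 0.1643·25.4 + 0.2756·59.0) / (0.2544 + 0.4472 + 0.1643 + 0.2756)
  = 61.9752 / 1.1415 = 54.293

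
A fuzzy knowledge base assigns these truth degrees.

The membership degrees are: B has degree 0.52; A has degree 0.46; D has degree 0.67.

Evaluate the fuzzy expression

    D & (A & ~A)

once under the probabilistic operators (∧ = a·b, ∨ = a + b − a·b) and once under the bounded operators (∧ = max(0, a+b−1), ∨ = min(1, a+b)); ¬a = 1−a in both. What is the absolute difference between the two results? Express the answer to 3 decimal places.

0.166

Under probabilistic:
  ~A = 1 − 0.4600 = 0.5400
  A & ~A = a·b on (0.4600, 0.5400) = 0.2484
  D & (A & ~A) = a·b on (0.6700, 0.2484) = 0.1664
  → value = 0.1664
Under bounded:
  ~A = 1 − 0.46 = 0.54
  A & ~A = max(0, a+b−1) on (0.46, 0.54) = 0.00
  D & (A & ~A) = max(0, a+b−1) on (0.67, 0.00) = 0.00
  → value = 0.0000
|0.1664 − 0.0000| = 0.166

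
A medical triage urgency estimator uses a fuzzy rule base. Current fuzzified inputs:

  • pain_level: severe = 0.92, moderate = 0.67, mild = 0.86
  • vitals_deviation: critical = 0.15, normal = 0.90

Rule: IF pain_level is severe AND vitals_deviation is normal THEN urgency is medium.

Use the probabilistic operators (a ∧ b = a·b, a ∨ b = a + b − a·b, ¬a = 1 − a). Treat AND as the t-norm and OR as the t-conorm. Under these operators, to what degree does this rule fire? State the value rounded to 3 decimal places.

0.828

firing strength: severe=0.92, normal=0.90; AND[a·b] → w = 0.8280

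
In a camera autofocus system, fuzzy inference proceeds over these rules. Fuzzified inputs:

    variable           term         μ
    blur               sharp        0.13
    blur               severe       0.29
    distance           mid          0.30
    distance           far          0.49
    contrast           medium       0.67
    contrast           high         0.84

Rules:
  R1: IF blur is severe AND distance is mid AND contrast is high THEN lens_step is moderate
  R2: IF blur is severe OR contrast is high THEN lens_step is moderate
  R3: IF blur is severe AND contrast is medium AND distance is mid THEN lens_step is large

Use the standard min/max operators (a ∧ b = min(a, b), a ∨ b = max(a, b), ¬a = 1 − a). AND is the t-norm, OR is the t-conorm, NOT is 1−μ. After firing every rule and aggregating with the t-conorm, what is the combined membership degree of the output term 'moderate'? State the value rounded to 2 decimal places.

R1: severe=0.29, mid=0.30, high=0.84; AND[min(a, b)] → w = 0.29
R2: severe=0.29, high=0.84; OR[max(a, b)] → w = 0.84
R3: severe=0.29, medium=0.67, mid=0.30; AND[min(a, b)] → w = 0.29
Rules with consequent 'moderate': {R1, R2} → strengths 0.29, 0.84
Aggregate via t-conorm [max(a, b)]: 0.84

0.84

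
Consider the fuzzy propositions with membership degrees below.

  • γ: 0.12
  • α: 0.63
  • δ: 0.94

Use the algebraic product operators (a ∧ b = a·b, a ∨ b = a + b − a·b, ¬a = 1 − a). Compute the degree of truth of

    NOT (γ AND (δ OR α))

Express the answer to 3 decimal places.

δ OR α = a + b − a·b on (0.9400, 0.6300) = 0.9778
γ AND (δ OR α) = a·b on (0.1200, 0.9778) = 0.1173
NOT (γ AND (δ OR α)) = 1 − 0.1173 = 0.8827

0.883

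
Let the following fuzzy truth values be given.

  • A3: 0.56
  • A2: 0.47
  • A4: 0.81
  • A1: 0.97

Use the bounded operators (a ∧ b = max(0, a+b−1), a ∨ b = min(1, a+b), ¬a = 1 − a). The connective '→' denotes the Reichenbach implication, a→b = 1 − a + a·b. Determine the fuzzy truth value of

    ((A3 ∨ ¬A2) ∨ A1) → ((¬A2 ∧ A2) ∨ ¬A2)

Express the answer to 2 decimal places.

¬A2 = 1 − 0.47 = 0.53
A3 ∨ ¬A2 = min(1, a+b) on (0.56, 0.53) = 1.00
(A3 ∨ ¬A2) ∨ A1 = min(1, a+b) on (1.00, 0.97) = 1.00
¬A2 = 1 − 0.47 = 0.53
¬A2 ∧ A2 = max(0, a+b−1) on (0.53, 0.47) = 0.00
¬A2 = 1 − 0.47 = 0.53
(¬A2 ∧ A2) ∨ ¬A2 = min(1, a+b) on (0.00, 0.53) = 0.53
((A3 ∨ ¬A2) ∨ A1) → ((¬A2 ∧ A2) ∨ ¬A2)  [Reichenbach: 1 − a + a·b] with a=1.00, b=0.53 → 0.53

0.53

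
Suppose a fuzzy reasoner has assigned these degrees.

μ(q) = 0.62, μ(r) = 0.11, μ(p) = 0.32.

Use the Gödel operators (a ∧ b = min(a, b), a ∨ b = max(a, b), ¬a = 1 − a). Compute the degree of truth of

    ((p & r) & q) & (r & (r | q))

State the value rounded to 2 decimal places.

p & r = min(a, b) on (0.32, 0.11) = 0.11
(p & r) & q = min(a, b) on (0.11, 0.62) = 0.11
r | q = max(a, b) on (0.11, 0.62) = 0.62
r & (r | q) = min(a, b) on (0.11, 0.62) = 0.11
((p & r) & q) & (r & (r | q)) = min(a, b) on (0.11, 0.11) = 0.11

0.11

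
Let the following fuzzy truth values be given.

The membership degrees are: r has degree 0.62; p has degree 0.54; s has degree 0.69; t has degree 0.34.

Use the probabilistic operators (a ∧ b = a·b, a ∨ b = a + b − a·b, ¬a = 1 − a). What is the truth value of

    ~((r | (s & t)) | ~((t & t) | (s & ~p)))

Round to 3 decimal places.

s & t = a·b on (0.6900, 0.3400) = 0.2346
r | (s & t) = a + b − a·b on (0.6200, 0.2346) = 0.7091
t & t = a·b on (0.3400, 0.3400) = 0.1156
~p = 1 − 0.5400 = 0.4600
s & ~p = a·b on (0.6900, 0.4600) = 0.3174
(t & t) | (s & ~p) = a + b − a·b on (0.1156, 0.3174) = 0.3963
~((t & t) | (s & ~p)) = 1 − 0.3963 = 0.6037
(r | (s & t)) | ~((t & t) | (s & ~p)) = a + b − a·b on (0.7091, 0.6037) = 0.8847
~((r | (s & t)) | ~((t & t) | (s & ~p))) = 1 − 0.8847 = 0.1153

0.115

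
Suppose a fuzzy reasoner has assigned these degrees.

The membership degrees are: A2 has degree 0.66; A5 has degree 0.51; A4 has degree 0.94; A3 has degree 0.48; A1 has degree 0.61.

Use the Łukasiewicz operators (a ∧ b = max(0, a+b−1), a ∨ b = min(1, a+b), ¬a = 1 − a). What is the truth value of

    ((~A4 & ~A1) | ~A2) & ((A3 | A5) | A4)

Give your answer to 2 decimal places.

0.34

~A4 = 1 − 0.94 = 0.06
~A1 = 1 − 0.61 = 0.39
~A4 & ~A1 = max(0, a+b−1) on (0.06, 0.39) = 0.00
~A2 = 1 − 0.66 = 0.34
(~A4 & ~A1) | ~A2 = min(1, a+b) on (0.00, 0.34) = 0.34
A3 | A5 = min(1, a+b) on (0.48, 0.51) = 0.99
(A3 | A5) | A4 = min(1, a+b) on (0.99, 0.94) = 1.00
((~A4 & ~A1) | ~A2) & ((A3 | A5) | A4) = max(0, a+b−1) on (0.34, 1.00) = 0.34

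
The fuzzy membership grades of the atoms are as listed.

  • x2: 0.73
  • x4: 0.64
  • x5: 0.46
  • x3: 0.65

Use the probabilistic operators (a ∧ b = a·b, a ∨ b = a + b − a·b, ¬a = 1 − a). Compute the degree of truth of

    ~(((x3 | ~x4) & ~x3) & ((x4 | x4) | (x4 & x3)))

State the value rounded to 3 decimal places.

0.749

~x4 = 1 − 0.6400 = 0.3600
x3 | ~x4 = a + b − a·b on (0.6500, 0.3600) = 0.7760
~x3 = 1 − 0.6500 = 0.3500
(x3 | ~x4) & ~x3 = a·b on (0.7760, 0.3500) = 0.2716
x4 | x4 = a + b − a·b on (0.6400, 0.6400) = 0.8704
x4 & x3 = a·b on (0.6400, 0.6500) = 0.4160
(x4 | x4) | (x4 & x3) = a + b − a·b on (0.8704, 0.4160) = 0.9243
((x3 | ~x4) & ~x3) & ((x4 | x4) | (x4 & x3)) = a·b on (0.2716, 0.9243) = 0.2510
~(((x3 | ~x4) & ~x3) & ((x4 | x4) | (x4 & x3))) = 1 − 0.2510 = 0.7490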